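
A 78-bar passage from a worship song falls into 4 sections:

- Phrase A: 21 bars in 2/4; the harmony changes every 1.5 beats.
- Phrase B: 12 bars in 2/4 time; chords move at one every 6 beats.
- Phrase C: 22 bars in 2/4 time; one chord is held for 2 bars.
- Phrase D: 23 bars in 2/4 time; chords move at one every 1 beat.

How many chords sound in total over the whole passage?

89 chords

A: 21 bars × 2 beats = 42 beats; 1.5 beats/chord → 28 chords.
B: 12 bars × 2 beats = 24 beats; 6 beats/chord → 4 chords.
C: 22 bars × 2 beats = 44 beats; 4 beats/chord → 11 chords.
D: 23 bars × 2 beats = 46 beats; 1 beat/chord → 46 chords.
Total: 28 + 4 + 11 + 46 = 89.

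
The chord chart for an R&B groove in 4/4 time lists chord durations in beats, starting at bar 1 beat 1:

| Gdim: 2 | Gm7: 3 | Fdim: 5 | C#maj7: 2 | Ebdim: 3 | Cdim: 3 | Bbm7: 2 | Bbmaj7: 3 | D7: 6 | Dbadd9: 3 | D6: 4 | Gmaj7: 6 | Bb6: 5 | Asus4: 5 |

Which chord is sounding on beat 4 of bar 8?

Beat 4 of bar 8 is beat (8−1)×4 + 4 = 32 overall.
Running totals: Gdim ends at 2, Gm7 ends at 5, Fdim ends at 10, C#maj7 ends at 12, Ebdim ends at 15, Cdim ends at 18, Bbm7 ends at 20, Bbmaj7 ends at 23, D7 ends at 29, Dbadd9 ends at 32.
Beat 32 falls within Dbadd9.

Dbadd9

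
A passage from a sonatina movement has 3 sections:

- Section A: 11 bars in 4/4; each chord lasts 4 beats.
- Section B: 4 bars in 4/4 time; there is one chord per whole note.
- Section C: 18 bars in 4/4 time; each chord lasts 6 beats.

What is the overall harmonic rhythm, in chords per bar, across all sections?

A: 11 bars of 4 beats is 44 beats; at 4 beats each that's 11 chords.
B: 4 bars of 4 beats is 16 beats; at 4 beats each that's 4 chords.
C: 18 bars of 4 beats is 72 beats; at 6 beats each that's 12 chords.
Overall: 27 chords over 33 bars → 27/33 = 9/11 chords per bar.

9/11 chords per bar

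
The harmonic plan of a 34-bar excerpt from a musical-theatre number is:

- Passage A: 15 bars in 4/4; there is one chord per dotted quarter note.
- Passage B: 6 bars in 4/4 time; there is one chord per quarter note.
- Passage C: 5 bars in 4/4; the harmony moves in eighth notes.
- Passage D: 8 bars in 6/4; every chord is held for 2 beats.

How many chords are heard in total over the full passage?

128 chords

A has 60 beats and chords last 1.5 each, so 40 chords.
B has 24 beats and chords last 1 each, so 24 chords.
C has 20 beats and chords last 0.5 each, so 40 chords.
D has 48 beats and chords last 2 each, so 24 chords.
Total: 40 + 24 + 40 + 24 = 128.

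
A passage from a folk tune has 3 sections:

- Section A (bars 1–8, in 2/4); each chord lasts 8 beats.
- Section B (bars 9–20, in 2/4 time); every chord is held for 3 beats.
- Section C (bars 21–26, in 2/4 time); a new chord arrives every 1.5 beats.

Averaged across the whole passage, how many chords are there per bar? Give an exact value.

A: 8 × 2 = 16 beats ÷ 8 = 2 chords.
B: 12 × 2 = 24 beats ÷ 3 = 8 chords.
C: 6 × 2 = 12 beats ÷ 1.5 = 8 chords.
Overall: 18 chords over 26 bars → 18/26 = 9/13 chords per bar.

9/13 chords per bar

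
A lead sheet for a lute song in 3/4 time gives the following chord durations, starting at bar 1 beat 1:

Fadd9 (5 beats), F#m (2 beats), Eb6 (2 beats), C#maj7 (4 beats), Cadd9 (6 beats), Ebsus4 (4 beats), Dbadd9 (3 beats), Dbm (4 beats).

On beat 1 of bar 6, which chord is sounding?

Cadd9

Beat 1 of bar 6 is beat (6−1)×3 + 1 = 16 overall.
Running totals: Fadd9 ends at 5, F#m ends at 7, Eb6 ends at 9, C#maj7 ends at 13, Cadd9 ends at 19.
Beat 16 falls within Cadd9.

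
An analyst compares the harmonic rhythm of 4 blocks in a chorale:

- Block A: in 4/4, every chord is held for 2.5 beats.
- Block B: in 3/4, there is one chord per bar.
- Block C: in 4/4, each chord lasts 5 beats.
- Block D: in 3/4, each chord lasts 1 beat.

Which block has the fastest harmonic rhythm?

A: 4 beats/bar ÷ 2.5 beats/chord = 1.6 chords/bar.
B: 3 beats/bar ÷ 3 beats/chord = 1 chord/bar.
C: 4 beats/bar ÷ 5 beats/chord = 0.8 chords/bar.
D: 3 beats/bar ÷ 1 beat/chord = 3 chords/bar.
Fastest is D at 3 chords/bar.

Block D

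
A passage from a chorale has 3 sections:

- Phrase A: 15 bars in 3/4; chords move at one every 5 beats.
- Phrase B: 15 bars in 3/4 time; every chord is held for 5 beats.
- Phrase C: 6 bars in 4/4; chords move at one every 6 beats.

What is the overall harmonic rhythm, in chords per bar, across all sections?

A: 15 bars of 3 beats is 45 beats; at 5 beats each that's 9 chords.
B: 15 bars of 3 beats is 45 beats; at 5 beats each that's 9 chords.
C: 6 bars of 4 beats is 24 beats; at 6 beats each that's 4 chords.
Overall: 22 chords over 36 bars → 22/36 = 11/18 chords per bar.

11/18 chords per bar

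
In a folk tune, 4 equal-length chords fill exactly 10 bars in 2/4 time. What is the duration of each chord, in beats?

10 bars × 2 beats/bar = 20 beats total.
20 beats ÷ 4 chords = 5 beats per chord.

5 beats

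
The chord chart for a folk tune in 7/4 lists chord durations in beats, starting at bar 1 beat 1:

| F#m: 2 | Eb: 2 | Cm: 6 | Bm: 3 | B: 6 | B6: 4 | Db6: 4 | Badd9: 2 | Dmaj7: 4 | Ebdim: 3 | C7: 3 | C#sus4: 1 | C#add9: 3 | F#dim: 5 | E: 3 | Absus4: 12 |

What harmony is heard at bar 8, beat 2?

Beat 2 of bar 8 is beat (8−1)×7 + 2 = 51 overall.
Running totals: F#m ends at 2, Eb ends at 4, Cm ends at 10, Bm ends at 13, B ends at 19, B6 ends at 23, Db6 ends at 27, Badd9 ends at 29, Dmaj7 ends at 33, Ebdim ends at 36, C7 ends at 39, C#sus4 ends at 40, C#add9 ends at 43, F#dim ends at 48, E ends at 51.
Beat 51 falls within E.

E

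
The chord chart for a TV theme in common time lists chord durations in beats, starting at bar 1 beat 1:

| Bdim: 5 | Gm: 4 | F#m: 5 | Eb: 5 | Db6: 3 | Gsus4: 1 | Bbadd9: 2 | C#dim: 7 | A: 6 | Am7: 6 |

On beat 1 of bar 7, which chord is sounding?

Beat 1 of bar 7 is beat (7−1)×4 + 1 = 25 overall.
Running totals: Bdim ends at 5, Gm ends at 9, F#m ends at 14, Eb ends at 19, Db6 ends at 22, Gsus4 ends at 23, Bbadd9 ends at 25.
Beat 25 falls within Bbadd9.

Bbadd9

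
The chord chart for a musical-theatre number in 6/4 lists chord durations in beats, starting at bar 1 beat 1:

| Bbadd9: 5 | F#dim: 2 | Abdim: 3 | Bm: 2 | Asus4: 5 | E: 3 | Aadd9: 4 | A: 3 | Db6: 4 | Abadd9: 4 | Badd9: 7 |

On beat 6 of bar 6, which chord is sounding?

Badd9

Beat 6 of bar 6 is beat (6−1)×6 + 6 = 36 overall.
Running totals: Bbadd9 ends at 5, F#dim ends at 7, Abdim ends at 10, Bm ends at 12, Asus4 ends at 17, E ends at 20, Aadd9 ends at 24, A ends at 27, Db6 ends at 31, Abadd9 ends at 35, Badd9 ends at 42.
Beat 36 falls within Badd9.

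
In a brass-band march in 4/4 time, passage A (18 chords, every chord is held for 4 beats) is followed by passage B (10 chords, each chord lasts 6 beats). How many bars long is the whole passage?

A: 18 × 4 = 72 beats = 18 bars.
B: 10 × 6 = 60 beats = 15 bars.
Total: 18 + 15 = 33 bars.

33 bars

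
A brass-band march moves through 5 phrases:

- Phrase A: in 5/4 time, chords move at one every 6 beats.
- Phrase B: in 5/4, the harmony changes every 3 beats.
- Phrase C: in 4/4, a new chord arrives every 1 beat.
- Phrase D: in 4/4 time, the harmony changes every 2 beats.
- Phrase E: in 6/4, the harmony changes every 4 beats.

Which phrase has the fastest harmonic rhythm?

A: 5 beats/bar ÷ 6 beats/chord = 5/6 chords/bar.
B: 5 beats/bar ÷ 3 beats/chord = 5/3 chords/bar.
C: 4 beats/bar ÷ 1 beat/chord = 4 chords/bar.
D: 4 beats/bar ÷ 2 beats/chord = 2 chords/bar.
E: 6 beats/bar ÷ 4 beats/chord = 1.5 chords/bar.
Fastest is C at 4 chords/bar.

Phrase C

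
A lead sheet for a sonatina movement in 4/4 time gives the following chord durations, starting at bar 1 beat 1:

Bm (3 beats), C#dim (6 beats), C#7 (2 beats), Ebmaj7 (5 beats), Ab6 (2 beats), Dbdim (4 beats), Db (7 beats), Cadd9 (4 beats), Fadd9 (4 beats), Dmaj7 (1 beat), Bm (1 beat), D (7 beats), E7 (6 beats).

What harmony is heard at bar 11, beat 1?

D

Beat 1 of bar 11 is beat (11−1)×4 + 1 = 41 overall.
Running totals: Bm ends at 3, C#dim ends at 9, C#7 ends at 11, Ebmaj7 ends at 16, Ab6 ends at 18, Dbdim ends at 22, Db ends at 29, Cadd9 ends at 33, Fadd9 ends at 37, Dmaj7 ends at 38, Bm ends at 39, D ends at 46.
Beat 41 falls within D.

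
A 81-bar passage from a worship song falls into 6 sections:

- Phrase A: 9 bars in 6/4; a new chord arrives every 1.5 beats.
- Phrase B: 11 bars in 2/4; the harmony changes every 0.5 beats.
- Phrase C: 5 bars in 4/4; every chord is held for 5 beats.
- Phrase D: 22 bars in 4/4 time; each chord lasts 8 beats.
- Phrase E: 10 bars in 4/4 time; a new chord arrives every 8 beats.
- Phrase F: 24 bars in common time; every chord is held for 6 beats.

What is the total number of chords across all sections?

116 chords

A has 54 beats and chords last 1.5 each, so 36 chords.
B has 22 beats and chords last 0.5 each, so 44 chords.
C has 20 beats and chords last 5 each, so 4 chords.
D has 88 beats and chords last 8 each, so 11 chords.
E has 40 beats and chords last 8 each, so 5 chords.
F has 96 beats and chords last 6 each, so 16 chords.
Total: 36 + 44 + 4 + 11 + 5 + 16 = 116.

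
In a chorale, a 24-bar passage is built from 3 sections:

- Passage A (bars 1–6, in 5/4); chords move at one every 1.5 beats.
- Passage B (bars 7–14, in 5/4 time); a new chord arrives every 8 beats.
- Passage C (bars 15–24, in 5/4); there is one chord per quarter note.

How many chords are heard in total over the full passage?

75 chords

A: 6 bars × 5 beats = 30 beats; 1.5 beats/chord → 20 chords.
B: 8 bars × 5 beats = 40 beats; 8 beats/chord → 5 chords.
C: 10 bars × 5 beats = 50 beats; 1 beat/chord → 50 chords.
Total: 20 + 5 + 50 = 75.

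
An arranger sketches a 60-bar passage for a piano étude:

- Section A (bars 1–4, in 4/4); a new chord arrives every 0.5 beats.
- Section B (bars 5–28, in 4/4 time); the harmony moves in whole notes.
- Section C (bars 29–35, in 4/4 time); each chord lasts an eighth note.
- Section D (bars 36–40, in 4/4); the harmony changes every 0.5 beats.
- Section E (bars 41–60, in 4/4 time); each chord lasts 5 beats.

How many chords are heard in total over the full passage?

168 chords

A has 16 beats and chords last 0.5 each, so 32 chords.
B has 96 beats and chords last 4 each, so 24 chords.
C has 28 beats and chords last 0.5 each, so 56 chords.
D has 20 beats and chords last 0.5 each, so 40 chords.
E has 80 beats and chords last 5 each, so 16 chords.
Total: 32 + 24 + 56 + 40 + 16 = 168.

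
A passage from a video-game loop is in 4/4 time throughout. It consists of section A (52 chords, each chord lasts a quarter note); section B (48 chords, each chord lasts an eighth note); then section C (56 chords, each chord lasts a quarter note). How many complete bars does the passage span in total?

A: 52 × 1 = 52 beats = 13 bars.
B: 48 × 0.5 = 24 beats = 6 bars.
C: 56 × 1 = 56 beats = 14 bars.
Total: 13 + 6 + 14 = 33 bars.

33 bars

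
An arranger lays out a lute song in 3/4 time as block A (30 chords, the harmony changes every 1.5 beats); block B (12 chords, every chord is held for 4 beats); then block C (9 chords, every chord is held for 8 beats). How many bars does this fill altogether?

A: 30 × 1.5 = 45 beats = 15 bars.
B: 12 × 4 = 48 beats = 16 bars.
C: 9 × 8 = 72 beats = 24 bars.
Total: 15 + 16 + 24 = 55 bars.

55 bars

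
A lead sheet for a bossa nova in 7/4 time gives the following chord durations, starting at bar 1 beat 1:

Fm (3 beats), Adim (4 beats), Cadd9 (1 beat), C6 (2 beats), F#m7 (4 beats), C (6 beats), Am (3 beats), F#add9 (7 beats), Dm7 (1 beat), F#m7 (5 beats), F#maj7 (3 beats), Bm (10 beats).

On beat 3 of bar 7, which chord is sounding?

Bm

Beat 3 of bar 7 is beat (7−1)×7 + 3 = 45 overall.
Running totals: Fm ends at 3, Adim ends at 7, Cadd9 ends at 8, C6 ends at 10, F#m7 ends at 14, C ends at 20, Am ends at 23, F#add9 ends at 30, Dm7 ends at 31, F#m7 ends at 36, F#maj7 ends at 39, Bm ends at 49.
Beat 45 falls within Bm.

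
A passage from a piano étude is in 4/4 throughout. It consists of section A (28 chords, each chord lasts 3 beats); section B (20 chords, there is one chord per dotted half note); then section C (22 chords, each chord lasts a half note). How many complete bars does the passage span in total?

A: 28 × 3 = 84 beats = 21 bars.
B: 20 × 3 = 60 beats = 15 bars.
C: 22 × 2 = 44 beats = 11 bars.
Total: 21 + 15 + 11 = 47 bars.

47 bars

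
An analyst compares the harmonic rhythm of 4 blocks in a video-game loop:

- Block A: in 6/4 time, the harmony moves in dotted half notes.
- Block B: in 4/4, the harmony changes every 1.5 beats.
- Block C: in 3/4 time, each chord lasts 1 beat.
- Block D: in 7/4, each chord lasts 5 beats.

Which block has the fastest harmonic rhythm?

A: 6 beats/bar ÷ 3 beats/chord = 2 chords/bar.
B: 4 beats/bar ÷ 1.5 beats/chord = 8/3 chords/bar.
C: 3 beats/bar ÷ 1 beat/chord = 3 chords/bar.
D: 7 beats/bar ÷ 5 beats/chord = 1.4 chords/bar.
Fastest is C at 3 chords/bar.

Block C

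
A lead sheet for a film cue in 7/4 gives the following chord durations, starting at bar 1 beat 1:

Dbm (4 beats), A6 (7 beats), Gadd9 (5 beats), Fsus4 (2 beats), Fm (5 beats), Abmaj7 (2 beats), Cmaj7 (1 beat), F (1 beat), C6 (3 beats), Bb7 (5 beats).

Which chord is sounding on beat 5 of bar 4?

Cmaj7

Beat 5 of bar 4 is beat (4−1)×7 + 5 = 26 overall.
Running totals: Dbm ends at 4, A6 ends at 11, Gadd9 ends at 16, Fsus4 ends at 18, Fm ends at 23, Abmaj7 ends at 25, Cmaj7 ends at 26.
Beat 26 falls within Cmaj7.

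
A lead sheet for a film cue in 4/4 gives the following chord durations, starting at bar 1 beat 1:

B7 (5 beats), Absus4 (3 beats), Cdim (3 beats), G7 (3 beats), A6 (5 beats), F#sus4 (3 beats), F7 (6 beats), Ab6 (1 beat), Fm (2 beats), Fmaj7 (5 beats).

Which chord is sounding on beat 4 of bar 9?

Beat 4 of bar 9 is beat (9−1)×4 + 4 = 36 overall.
Running totals: B7 ends at 5, Absus4 ends at 8, Cdim ends at 11, G7 ends at 14, A6 ends at 19, F#sus4 ends at 22, F7 ends at 28, Ab6 ends at 29, Fm ends at 31, Fmaj7 ends at 36.
Beat 36 falls within Fmaj7.

Fmaj7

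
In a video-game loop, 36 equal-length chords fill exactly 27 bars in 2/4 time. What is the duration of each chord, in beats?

27 bars × 2 beats/bar = 54 beats total.
54 beats ÷ 36 chords = 1.5 beats per chord.
(That is a dotted quarter note.)

1.5 beats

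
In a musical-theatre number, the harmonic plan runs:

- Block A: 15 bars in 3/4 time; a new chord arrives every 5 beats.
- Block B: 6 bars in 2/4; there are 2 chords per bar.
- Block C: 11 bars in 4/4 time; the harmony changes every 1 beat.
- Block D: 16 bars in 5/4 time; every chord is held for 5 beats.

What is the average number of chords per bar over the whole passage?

27/16 chords per bar

A: 15 bars of 3 beats is 45 beats; at 5 beats each that's 9 chords.
B: 6 bars of 2 beats is 12 beats; at 1 beat each that's 12 chords.
C: 11 bars of 4 beats is 44 beats; at 1 beat each that's 44 chords.
D: 16 bars of 5 beats is 80 beats; at 5 beats each that's 16 chords.
Overall: 81 chords over 48 bars → 81/48 = 27/16 chords per bar.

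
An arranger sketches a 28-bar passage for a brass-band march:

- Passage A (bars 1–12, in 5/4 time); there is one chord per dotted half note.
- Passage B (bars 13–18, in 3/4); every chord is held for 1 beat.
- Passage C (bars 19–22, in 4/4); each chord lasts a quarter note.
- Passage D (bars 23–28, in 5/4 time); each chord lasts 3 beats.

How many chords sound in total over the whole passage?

64 chords

A: 12·5 = 60 beats, 60/3 = 20 chords.
B: 6·3 = 18 beats, 18/1 = 18 chords.
C: 4·4 = 16 beats, 16/1 = 16 chords.
D: 6·5 = 30 beats, 30/3 = 10 chords.
Total: 20 + 18 + 16 + 10 = 64.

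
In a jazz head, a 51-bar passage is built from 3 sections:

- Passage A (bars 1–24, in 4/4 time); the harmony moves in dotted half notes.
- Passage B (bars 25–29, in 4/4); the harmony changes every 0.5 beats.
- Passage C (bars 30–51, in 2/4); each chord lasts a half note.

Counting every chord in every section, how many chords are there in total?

A: 24 bars × 4 beats = 96 beats; 3 beats/chord → 32 chords.
B: 5 bars × 4 beats = 20 beats; 0.5 beats/chord → 40 chords.
C: 22 bars × 2 beats = 44 beats; 2 beats/chord → 22 chords.
Total: 32 + 40 + 22 = 94.

94 chords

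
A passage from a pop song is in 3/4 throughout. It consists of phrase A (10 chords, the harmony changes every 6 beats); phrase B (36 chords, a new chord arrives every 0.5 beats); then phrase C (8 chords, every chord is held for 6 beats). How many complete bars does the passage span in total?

A: 10 × 6 = 60 beats = 20 bars.
B: 36 × 0.5 = 18 beats = 6 bars.
C: 8 × 6 = 48 beats = 16 bars.
Total: 20 + 6 + 16 = 42 bars.

42 bars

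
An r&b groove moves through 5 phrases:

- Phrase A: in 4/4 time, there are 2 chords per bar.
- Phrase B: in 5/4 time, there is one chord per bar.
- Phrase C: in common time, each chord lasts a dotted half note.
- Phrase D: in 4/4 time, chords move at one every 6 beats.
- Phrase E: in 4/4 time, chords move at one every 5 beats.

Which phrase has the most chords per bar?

Phrase A

A: each chord is 2 beats in 4/4, so 2 per bar.
B: each chord is 5 beats in 5/4, so 1 per bar.
C: each chord is 3 beats in 4/4, so 4/3 per bar.
D: each chord is 6 beats in 4/4, so 2/3 per bar.
E: each chord is 5 beats in 4/4, so 0.8 per bar.
Fastest is A at 2 chords/bar.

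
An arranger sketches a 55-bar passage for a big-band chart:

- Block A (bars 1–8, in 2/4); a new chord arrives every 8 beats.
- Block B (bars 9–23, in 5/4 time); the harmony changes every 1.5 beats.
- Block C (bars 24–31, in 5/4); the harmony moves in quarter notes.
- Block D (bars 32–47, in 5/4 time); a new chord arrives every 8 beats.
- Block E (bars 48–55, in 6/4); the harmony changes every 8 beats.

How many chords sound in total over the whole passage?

A has 16 beats and chords last 8 each, so 2 chords.
B has 75 beats and chords last 1.5 each, so 50 chords.
C has 40 beats and chords last 1 each, so 40 chords.
D has 80 beats and chords last 8 each, so 10 chords.
E has 48 beats and chords last 8 each, so 6 chords.
Total: 2 + 50 + 40 + 10 + 6 = 108.

108 chords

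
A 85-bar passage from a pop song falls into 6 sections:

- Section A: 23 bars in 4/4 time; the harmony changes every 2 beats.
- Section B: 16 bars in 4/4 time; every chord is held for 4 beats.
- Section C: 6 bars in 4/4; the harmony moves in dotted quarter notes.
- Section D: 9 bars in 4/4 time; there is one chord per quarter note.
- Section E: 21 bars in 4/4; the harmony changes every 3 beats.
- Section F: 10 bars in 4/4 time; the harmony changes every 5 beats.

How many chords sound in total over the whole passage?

A: 23·4 = 92 beats, 92/2 = 46 chords.
B: 16·4 = 64 beats, 64/4 = 16 chords.
C: 6·4 = 24 beats, 24/1.5 = 16 chords.
D: 9·4 = 36 beats, 36/1 = 36 chords.
E: 21·4 = 84 beats, 84/3 = 28 chords.
F: 10·4 = 40 beats, 40/5 = 8 chords.
Total: 46 + 16 + 16 + 36 + 28 + 8 = 150.

150 chords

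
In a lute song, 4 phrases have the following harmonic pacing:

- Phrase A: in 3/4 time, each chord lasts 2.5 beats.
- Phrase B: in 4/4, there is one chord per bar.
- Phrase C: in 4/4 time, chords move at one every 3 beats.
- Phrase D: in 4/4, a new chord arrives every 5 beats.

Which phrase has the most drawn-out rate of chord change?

A: each chord is 2.5 beats in 3/4, so 1.2 per bar.
B: each chord is 4 beats in 4/4, so 1 per bar.
C: each chord is 3 beats in 4/4, so 4/3 per bar.
D: each chord is 5 beats in 4/4, so 0.8 per bar.
Slowest is D at 0.8 chords/bar.

Phrase D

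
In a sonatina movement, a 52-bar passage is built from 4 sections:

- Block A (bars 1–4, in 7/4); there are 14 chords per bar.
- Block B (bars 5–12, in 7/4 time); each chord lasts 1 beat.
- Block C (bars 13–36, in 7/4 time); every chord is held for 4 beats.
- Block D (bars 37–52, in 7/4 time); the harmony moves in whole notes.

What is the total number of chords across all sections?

A: 4·7 = 28 beats, 28/0.5 = 56 chords.
B: 8·7 = 56 beats, 56/1 = 56 chords.
C: 24·7 = 168 beats, 168/4 = 42 chords.
D: 16·7 = 112 beats, 112/4 = 28 chords.
Total: 56 + 56 + 42 + 28 = 182.

182 chords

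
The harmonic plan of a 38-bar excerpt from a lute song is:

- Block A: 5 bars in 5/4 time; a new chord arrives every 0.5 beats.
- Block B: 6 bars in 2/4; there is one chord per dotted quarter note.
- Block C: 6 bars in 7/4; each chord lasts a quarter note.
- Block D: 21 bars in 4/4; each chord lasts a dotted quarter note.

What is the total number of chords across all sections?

A: 5·5 = 25 beats, 25/0.5 = 50 chords.
B: 6·2 = 12 beats, 12/1.5 = 8 chords.
C: 6·7 = 42 beats, 42/1 = 42 chords.
D: 21·4 = 84 beats, 84/1.5 = 56 chords.
Total: 50 + 8 + 42 + 56 = 156.

156 chords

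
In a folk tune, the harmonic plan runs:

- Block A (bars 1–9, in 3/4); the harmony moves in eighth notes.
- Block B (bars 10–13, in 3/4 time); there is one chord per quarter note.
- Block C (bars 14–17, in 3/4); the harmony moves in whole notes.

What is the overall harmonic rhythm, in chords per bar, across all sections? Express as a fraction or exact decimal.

A: 9 × 3 = 27 beats ÷ 0.5 = 54 chords.
B: 4 × 3 = 12 beats ÷ 1 = 12 chords.
C: 4 × 3 = 12 beats ÷ 4 = 3 chords.
Overall: 69 chords over 17 bars → 69/17 = 69/17 chords per bar.

69/17 chords per bar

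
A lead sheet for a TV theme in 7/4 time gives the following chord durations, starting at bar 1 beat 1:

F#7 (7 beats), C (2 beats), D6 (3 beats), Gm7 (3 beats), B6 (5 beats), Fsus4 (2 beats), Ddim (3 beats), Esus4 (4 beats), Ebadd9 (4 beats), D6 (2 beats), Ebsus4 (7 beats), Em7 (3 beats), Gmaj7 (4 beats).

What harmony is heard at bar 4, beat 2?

Beat 2 of bar 4 is beat (4−1)×7 + 2 = 23 overall.
Running totals: F#7 ends at 7, C ends at 9, D6 ends at 12, Gm7 ends at 15, B6 ends at 20, Fsus4 ends at 22, Ddim ends at 25.
Beat 23 falls within Ddim.

Ddim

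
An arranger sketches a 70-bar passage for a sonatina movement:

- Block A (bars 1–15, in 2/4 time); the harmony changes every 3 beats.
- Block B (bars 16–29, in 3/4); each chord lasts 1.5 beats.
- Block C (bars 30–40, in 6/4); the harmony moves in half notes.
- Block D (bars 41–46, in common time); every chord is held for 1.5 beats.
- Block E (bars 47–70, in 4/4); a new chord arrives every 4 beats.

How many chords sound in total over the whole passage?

111 chords

A: 15 bars × 2 beats = 30 beats; 3 beats/chord → 10 chords.
B: 14 bars × 3 beats = 42 beats; 1.5 beats/chord → 28 chords.
C: 11 bars × 6 beats = 66 beats; 2 beats/chord → 33 chords.
D: 6 bars × 4 beats = 24 beats; 1.5 beats/chord → 16 chords.
E: 24 bars × 4 beats = 96 beats; 4 beats/chord → 24 chords.
Total: 10 + 28 + 33 + 16 + 24 = 111.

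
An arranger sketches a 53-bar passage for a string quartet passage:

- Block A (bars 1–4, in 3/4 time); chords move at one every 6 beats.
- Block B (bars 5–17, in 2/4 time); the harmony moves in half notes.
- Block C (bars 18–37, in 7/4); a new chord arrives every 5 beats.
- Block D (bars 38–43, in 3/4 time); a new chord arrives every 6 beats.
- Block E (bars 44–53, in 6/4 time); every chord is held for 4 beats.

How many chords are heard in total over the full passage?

61 chords

A: 4 bars × 3 beats = 12 beats; 6 beats/chord → 2 chords.
B: 13 bars × 2 beats = 26 beats; 2 beats/chord → 13 chords.
C: 20 bars × 7 beats = 140 beats; 5 beats/chord → 28 chords.
D: 6 bars × 3 beats = 18 beats; 6 beats/chord → 3 chords.
E: 10 bars × 6 beats = 60 beats; 4 beats/chord → 15 chords.
Total: 2 + 13 + 28 + 3 + 15 = 61.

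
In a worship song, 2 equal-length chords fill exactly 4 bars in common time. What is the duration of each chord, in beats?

4 bars × 4 beats/bar = 16 beats total.
16 beats ÷ 2 chords = 8 beats per chord.

8 beats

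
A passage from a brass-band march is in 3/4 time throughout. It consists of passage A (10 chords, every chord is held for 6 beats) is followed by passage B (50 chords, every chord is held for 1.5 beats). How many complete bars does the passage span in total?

A: 10 × 6 = 60 beats = 20 bars.
B: 50 × 1.5 = 75 beats = 25 bars.
Total: 20 + 25 = 45 bars.

45 bars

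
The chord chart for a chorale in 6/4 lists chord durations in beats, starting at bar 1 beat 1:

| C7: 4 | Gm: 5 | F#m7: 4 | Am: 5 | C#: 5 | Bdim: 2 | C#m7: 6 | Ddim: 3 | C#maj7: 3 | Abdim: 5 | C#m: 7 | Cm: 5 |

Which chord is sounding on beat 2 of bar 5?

C#m7

Beat 2 of bar 5 is beat (5−1)×6 + 2 = 26 overall.
Running totals: C7 ends at 4, Gm ends at 9, F#m7 ends at 13, Am ends at 18, C# ends at 23, Bdim ends at 25, C#m7 ends at 31.
Beat 26 falls within C#m7.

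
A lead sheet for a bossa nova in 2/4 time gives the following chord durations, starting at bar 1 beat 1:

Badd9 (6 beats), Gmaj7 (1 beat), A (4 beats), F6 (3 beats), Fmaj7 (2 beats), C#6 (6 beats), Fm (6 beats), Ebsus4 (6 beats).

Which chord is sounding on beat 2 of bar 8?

Fmaj7

Beat 2 of bar 8 is beat (8−1)×2 + 2 = 16 overall.
Running totals: Badd9 ends at 6, Gmaj7 ends at 7, A ends at 11, F6 ends at 14, Fmaj7 ends at 16.
Beat 16 falls within Fmaj7.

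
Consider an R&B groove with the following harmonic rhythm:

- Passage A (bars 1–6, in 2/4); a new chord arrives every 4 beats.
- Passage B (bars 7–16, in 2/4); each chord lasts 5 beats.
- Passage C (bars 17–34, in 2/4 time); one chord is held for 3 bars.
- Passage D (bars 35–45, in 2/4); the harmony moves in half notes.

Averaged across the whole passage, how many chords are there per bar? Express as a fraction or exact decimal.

8/15 chords per bar

A: 6 bars of 2 beats is 12 beats; at 4 beats each that's 3 chords.
B: 10 bars of 2 beats is 20 beats; at 5 beats each that's 4 chords.
C: 18 bars of 2 beats is 36 beats; at 6 beats each that's 6 chords.
D: 11 bars of 2 beats is 22 beats; at 2 beats each that's 11 chords.
Overall: 24 chords over 45 bars → 24/45 = 8/15 chords per bar.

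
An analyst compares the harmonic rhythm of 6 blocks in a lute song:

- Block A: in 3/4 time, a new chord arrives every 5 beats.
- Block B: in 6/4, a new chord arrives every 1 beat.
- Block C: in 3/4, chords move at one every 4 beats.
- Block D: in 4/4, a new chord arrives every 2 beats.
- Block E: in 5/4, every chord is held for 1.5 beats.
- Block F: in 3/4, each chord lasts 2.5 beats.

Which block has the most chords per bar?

Block B

A: 3 beats/bar ÷ 5 beats/chord = 0.6 chords/bar.
B: 6 beats/bar ÷ 1 beat/chord = 6 chords/bar.
C: 3 beats/bar ÷ 4 beats/chord = 0.75 chords/bar.
D: 4 beats/bar ÷ 2 beats/chord = 2 chords/bar.
E: 5 beats/bar ÷ 1.5 beats/chord = 10/3 chords/bar.
F: 3 beats/bar ÷ 2.5 beats/chord = 1.2 chords/bar.
Fastest is B at 6 chords/bar.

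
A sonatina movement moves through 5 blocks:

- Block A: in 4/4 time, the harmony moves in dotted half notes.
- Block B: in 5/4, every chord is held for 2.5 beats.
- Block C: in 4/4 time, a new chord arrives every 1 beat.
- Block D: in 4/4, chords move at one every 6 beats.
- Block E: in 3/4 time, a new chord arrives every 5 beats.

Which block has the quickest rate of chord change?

A: each chord is 3 beats in 4/4, so 4/3 per bar.
B: each chord is 2.5 beats in 5/4, so 2 per bar.
C: each chord is 1 beat in 4/4, so 4 per bar.
D: each chord is 6 beats in 4/4, so 2/3 per bar.
E: each chord is 5 beats in 3/4, so 0.6 per bar.
Fastest is C at 4 chords/bar.

Block C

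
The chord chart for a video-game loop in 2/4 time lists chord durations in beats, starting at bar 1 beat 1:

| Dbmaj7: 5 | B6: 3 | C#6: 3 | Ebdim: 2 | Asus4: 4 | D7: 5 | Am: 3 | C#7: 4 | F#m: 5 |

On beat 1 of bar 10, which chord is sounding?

D7

Beat 1 of bar 10 is beat (10−1)×2 + 1 = 19 overall.
Running totals: Dbmaj7 ends at 5, B6 ends at 8, C#6 ends at 11, Ebdim ends at 13, Asus4 ends at 17, D7 ends at 22.
Beat 19 falls within D7.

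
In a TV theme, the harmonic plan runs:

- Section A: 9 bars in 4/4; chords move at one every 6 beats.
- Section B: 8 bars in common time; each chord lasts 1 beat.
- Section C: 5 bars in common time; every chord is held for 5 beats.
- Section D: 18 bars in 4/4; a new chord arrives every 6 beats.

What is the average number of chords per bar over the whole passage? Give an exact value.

A: 9 × 4 = 36 beats ÷ 6 = 6 chords.
B: 8 × 4 = 32 beats ÷ 1 = 32 chords.
C: 5 × 4 = 20 beats ÷ 5 = 4 chords.
D: 18 × 4 = 72 beats ÷ 6 = 12 chords.
Overall: 54 chords over 40 bars → 54/40 = 1.35 chords per bar.

1.35 chords per bar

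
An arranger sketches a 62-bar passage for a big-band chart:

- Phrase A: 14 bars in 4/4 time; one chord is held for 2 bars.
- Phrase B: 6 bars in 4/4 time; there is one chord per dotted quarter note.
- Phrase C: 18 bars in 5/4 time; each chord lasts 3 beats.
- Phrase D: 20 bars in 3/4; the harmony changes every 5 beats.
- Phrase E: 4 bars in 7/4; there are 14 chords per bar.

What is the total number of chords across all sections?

121 chords

A: 14·4 = 56 beats, 56/8 = 7 chords.
B: 6·4 = 24 beats, 24/1.5 = 16 chords.
C: 18·5 = 90 beats, 90/3 = 30 chords.
D: 20·3 = 60 beats, 60/5 = 12 chords.
E: 4·7 = 28 beats, 28/0.5 = 56 chords.
Total: 7 + 16 + 30 + 12 + 56 = 121.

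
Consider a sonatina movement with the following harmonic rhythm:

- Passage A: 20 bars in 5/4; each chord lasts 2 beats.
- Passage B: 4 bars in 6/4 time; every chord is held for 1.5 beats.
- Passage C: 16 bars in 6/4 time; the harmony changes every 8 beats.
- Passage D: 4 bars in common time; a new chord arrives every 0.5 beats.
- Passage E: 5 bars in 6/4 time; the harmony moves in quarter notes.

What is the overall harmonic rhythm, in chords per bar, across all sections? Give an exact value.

20/7 chords per bar

A: 20 bars of 5 beats is 100 beats; at 2 beats each that's 50 chords.
B: 4 bars of 6 beats is 24 beats; at 1.5 beats each that's 16 chords.
C: 16 bars of 6 beats is 96 beats; at 8 beats each that's 12 chords.
D: 4 bars of 4 beats is 16 beats; at 0.5 beats each that's 32 chords.
E: 5 bars of 6 beats is 30 beats; at 1 beat each that's 30 chords.
Overall: 140 chords over 49 bars → 140/49 = 20/7 chords per bar.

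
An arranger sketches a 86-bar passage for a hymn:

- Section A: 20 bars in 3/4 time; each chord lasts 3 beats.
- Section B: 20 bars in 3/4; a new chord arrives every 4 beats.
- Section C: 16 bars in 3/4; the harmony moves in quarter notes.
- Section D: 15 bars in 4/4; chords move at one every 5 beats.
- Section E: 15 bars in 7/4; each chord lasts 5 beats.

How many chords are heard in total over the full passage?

A: 20 bars × 3 beats = 60 beats; 3 beats/chord → 20 chords.
B: 20 bars × 3 beats = 60 beats; 4 beats/chord → 15 chords.
C: 16 bars × 3 beats = 48 beats; 1 beat/chord → 48 chords.
D: 15 bars × 4 beats = 60 beats; 5 beats/chord → 12 chords.
E: 15 bars × 7 beats = 105 beats; 5 beats/chord → 21 chords.
Total: 20 + 15 + 48 + 12 + 21 = 116.

116 chords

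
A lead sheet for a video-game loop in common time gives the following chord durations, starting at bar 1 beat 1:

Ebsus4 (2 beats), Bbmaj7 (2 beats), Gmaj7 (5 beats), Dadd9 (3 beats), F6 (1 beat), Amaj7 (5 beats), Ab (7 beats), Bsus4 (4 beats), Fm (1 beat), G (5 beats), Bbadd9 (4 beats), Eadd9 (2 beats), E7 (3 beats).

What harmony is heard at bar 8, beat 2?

Beat 2 of bar 8 is beat (8−1)×4 + 2 = 30 overall.
Running totals: Ebsus4 ends at 2, Bbmaj7 ends at 4, Gmaj7 ends at 9, Dadd9 ends at 12, F6 ends at 13, Amaj7 ends at 18, Ab ends at 25, Bsus4 ends at 29, Fm ends at 30.
Beat 30 falls within Fm.

Fm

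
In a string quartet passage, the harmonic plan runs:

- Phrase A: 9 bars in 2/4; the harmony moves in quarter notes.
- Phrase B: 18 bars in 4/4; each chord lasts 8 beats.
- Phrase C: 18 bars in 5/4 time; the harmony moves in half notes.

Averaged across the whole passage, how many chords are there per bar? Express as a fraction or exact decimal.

1.6 chords per bar

A: 9 × 2 = 18 beats ÷ 1 = 18 chords.
B: 18 × 4 = 72 beats ÷ 8 = 9 chords.
C: 18 × 5 = 90 beats ÷ 2 = 45 chords.
Overall: 72 chords over 45 bars → 72/45 = 1.6 chords per bar.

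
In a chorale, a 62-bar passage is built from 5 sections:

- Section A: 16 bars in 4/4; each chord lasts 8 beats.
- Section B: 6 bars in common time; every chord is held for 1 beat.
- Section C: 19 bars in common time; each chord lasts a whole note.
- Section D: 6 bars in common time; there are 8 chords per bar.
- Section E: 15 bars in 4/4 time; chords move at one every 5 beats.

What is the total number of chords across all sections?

111 chords

A: 16 bars × 4 beats = 64 beats; 8 beats/chord → 8 chords.
B: 6 bars × 4 beats = 24 beats; 1 beat/chord → 24 chords.
C: 19 bars × 4 beats = 76 beats; 4 beats/chord → 19 chords.
D: 6 bars × 4 beats = 24 beats; 0.5 beats/chord → 48 chords.
E: 15 bars × 4 beats = 60 beats; 5 beats/chord → 12 chords.
Total: 8 + 24 + 19 + 48 + 12 = 111.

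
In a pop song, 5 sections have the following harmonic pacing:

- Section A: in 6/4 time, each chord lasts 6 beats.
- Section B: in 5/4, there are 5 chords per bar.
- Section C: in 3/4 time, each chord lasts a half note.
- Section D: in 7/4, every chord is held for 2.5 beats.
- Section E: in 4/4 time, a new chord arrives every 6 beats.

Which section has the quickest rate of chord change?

Section B

A: 6 beats/bar ÷ 6 beats/chord = 1 chord/bar.
B: 5 beats/bar ÷ 1 beat/chord = 5 chords/bar.
C: 3 beats/bar ÷ 2 beats/chord = 1.5 chords/bar.
D: 7 beats/bar ÷ 2.5 beats/chord = 2.8 chords/bar.
E: 4 beats/bar ÷ 6 beats/chord = 2/3 chords/bar.
Fastest is B at 5 chords/bar.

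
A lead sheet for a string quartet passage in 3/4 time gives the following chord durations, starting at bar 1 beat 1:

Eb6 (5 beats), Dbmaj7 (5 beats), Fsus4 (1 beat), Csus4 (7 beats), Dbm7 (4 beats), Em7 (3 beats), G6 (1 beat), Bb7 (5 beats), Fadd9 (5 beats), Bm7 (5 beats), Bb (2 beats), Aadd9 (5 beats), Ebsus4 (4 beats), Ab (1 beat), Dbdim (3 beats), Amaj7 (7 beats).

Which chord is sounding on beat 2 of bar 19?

Beat 2 of bar 19 is beat (19−1)×3 + 2 = 56 overall.
Running totals: Eb6 ends at 5, Dbmaj7 ends at 10, Fsus4 ends at 11, Csus4 ends at 18, Dbm7 ends at 22, Em7 ends at 25, G6 ends at 26, Bb7 ends at 31, Fadd9 ends at 36, Bm7 ends at 41, Bb ends at 43, Aadd9 ends at 48, Ebsus4 ends at 52, Ab ends at 53, Dbdim ends at 56.
Beat 56 falls within Dbdim.

Dbdim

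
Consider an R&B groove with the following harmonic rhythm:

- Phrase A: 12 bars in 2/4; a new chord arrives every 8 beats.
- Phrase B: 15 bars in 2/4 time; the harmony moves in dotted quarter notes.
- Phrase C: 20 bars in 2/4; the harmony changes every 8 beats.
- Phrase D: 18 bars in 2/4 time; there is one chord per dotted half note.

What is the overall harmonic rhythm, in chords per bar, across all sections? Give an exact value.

8/13 chords per bar

A: 12 × 2 = 24 beats ÷ 8 = 3 chords.
B: 15 × 2 = 30 beats ÷ 1.5 = 20 chords.
C: 20 × 2 = 40 beats ÷ 8 = 5 chords.
D: 18 × 2 = 36 beats ÷ 3 = 12 chords.
Overall: 40 chords over 65 bars → 40/65 = 8/13 chords per bar.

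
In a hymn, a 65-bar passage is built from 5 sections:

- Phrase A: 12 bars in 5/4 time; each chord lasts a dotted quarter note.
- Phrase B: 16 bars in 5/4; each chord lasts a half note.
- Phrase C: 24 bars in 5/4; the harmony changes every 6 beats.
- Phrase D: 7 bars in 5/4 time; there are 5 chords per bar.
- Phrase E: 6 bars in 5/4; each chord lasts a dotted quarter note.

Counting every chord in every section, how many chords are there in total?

155 chords

A: 12·5 = 60 beats, 60/1.5 = 40 chords.
B: 16·5 = 80 beats, 80/2 = 40 chords.
C: 24·5 = 120 beats, 120/6 = 20 chords.
D: 7·5 = 35 beats, 35/1 = 35 chords.
E: 6·5 = 30 beats, 30/1.5 = 20 chords.
Total: 40 + 40 + 20 + 35 + 20 = 155.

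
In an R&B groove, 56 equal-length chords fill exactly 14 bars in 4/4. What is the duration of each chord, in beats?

1 beat

14 bars × 4 beats/bar = 56 beats total.
56 beats ÷ 56 chords = 1 beats per chord.
(That is a quarter note.)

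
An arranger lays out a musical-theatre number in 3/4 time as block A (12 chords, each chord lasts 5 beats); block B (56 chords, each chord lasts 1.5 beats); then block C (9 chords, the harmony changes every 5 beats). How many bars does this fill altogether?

A: 12 × 5 = 60 beats = 20 bars.
B: 56 × 1.5 = 84 beats = 28 bars.
C: 9 × 5 = 45 beats = 15 bars.
Total: 20 + 28 + 15 = 63 bars.

63 bars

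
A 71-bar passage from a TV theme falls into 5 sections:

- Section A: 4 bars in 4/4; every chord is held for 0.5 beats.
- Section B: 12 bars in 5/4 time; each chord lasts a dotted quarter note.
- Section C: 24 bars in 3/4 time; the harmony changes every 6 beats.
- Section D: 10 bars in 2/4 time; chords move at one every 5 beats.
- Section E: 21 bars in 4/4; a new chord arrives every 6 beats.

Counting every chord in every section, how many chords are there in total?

A: 4·4 = 16 beats, 16/0.5 = 32 chords.
B: 12·5 = 60 beats, 60/1.5 = 40 chords.
C: 24·3 = 72 beats, 72/6 = 12 chords.
D: 10·2 = 20 beats, 20/5 = 4 chords.
E: 21·4 = 84 beats, 84/6 = 14 chords.
Total: 32 + 40 + 12 + 4 + 14 = 102.

102 chords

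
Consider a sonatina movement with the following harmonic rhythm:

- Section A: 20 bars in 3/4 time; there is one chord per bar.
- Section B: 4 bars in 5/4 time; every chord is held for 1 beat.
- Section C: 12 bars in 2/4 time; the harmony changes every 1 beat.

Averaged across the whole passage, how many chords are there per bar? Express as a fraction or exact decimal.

16/9 chords per bar

A: 20 × 3 = 60 beats ÷ 3 = 20 chords.
B: 4 × 5 = 20 beats ÷ 1 = 20 chords.
C: 12 × 2 = 24 beats ÷ 1 = 24 chords.
Overall: 64 chords over 36 bars → 64/36 = 16/9 chords per bar.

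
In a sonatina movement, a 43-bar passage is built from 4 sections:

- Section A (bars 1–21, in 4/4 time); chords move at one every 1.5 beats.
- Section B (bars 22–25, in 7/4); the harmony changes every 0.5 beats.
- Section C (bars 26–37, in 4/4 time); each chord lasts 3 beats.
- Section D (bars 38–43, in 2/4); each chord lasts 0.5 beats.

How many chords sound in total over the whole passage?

A: 21 bars × 4 beats = 84 beats; 1.5 beats/chord → 56 chords.
B: 4 bars × 7 beats = 28 beats; 0.5 beats/chord → 56 chords.
C: 12 bars × 4 beats = 48 beats; 3 beats/chord → 16 chords.
D: 6 bars × 2 beats = 12 beats; 0.5 beats/chord → 24 chords.
Total: 56 + 56 + 16 + 24 = 152.

152 chords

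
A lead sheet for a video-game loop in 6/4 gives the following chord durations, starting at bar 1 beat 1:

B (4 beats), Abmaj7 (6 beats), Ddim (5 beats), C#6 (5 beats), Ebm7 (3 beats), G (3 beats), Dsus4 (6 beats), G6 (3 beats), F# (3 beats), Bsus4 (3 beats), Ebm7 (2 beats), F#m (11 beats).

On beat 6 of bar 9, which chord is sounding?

F#m

Beat 6 of bar 9 is beat (9−1)×6 + 6 = 54 overall.
Running totals: B ends at 4, Abmaj7 ends at 10, Ddim ends at 15, C#6 ends at 20, Ebm7 ends at 23, G ends at 26, Dsus4 ends at 32, G6 ends at 35, F# ends at 38, Bsus4 ends at 41, Ebm7 ends at 43, F#m ends at 54.
Beat 54 falls within F#m.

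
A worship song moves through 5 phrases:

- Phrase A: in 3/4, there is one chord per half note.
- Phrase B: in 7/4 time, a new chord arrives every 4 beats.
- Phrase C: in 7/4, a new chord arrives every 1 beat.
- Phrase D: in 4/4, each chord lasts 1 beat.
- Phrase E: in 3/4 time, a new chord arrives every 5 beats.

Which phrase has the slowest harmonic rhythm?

Phrase E

A: 3/2 = 1.5 chords/bar.
B: 7/4 = 1.75 chords/bar.
C: 7/1 = 7 chords/bar.
D: 4/1 = 4 chords/bar.
E: 3/5 = 0.6 chords/bar.
Slowest is E at 0.6 chords/bar.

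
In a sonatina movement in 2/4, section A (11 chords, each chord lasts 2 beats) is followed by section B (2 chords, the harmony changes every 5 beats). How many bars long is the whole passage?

A: 11 × 2 = 22 beats = 11 bars.
B: 2 × 5 = 10 beats = 5 bars.
Total: 11 + 5 = 16 bars.

16 bars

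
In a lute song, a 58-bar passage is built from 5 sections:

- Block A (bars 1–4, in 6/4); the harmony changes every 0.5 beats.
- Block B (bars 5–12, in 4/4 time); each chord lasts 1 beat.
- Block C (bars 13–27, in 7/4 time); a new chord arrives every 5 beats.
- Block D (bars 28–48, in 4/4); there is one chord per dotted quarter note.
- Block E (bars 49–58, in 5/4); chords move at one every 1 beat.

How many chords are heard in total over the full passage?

A has 24 beats and chords last 0.5 each, so 48 chords.
B has 32 beats and chords last 1 each, so 32 chords.
C has 105 beats and chords last 5 each, so 21 chords.
D has 84 beats and chords last 1.5 each, so 56 chords.
E has 50 beats and chords last 1 each, so 50 chords.
Total: 48 + 32 + 21 + 56 + 50 = 207.

207 chords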